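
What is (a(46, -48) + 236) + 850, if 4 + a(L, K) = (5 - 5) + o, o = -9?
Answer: 1073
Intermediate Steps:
a(L, K) = -13 (a(L, K) = -4 + ((5 - 5) - 9) = -4 + (0 - 9) = -4 - 9 = -13)
(a(46, -48) + 236) + 850 = (-13 + 236) + 850 = 223 + 850 = 1073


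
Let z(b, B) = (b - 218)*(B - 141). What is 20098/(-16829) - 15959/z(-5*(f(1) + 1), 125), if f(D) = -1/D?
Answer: -338675835/58699552 ≈ -5.7696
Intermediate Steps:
z(b, B) = (-218 + b)*(-141 + B)
20098/(-16829) - 15959/z(-5*(f(1) + 1), 125) = 20098/(-16829) - 15959/(30738 - 218*125 - (-705)*(-1/1 + 1) + 125*(-5*(-1/1 + 1))) = 20098*(-1/16829) - 15959/(30738 - 27250 - (-705)*(-1*1 + 1) + 125*(-5*(-1*1 + 1))) = -20098/16829 - 15959/(30738 - 27250 - (-705)*(-1 + 1) + 125*(-5*(-1 + 1))) = -20098/16829 - 15959/(30738 - 27250 - (-705)*0 + 125*(-5*0)) = -20098/16829 - 15959/(30738 - 27250 - 141*0 + 125*0) = -20098/16829 - 15959/(30738 - 27250 + 0 + 0) = -20098/16829 - 15959/3488 = -338675835/58699552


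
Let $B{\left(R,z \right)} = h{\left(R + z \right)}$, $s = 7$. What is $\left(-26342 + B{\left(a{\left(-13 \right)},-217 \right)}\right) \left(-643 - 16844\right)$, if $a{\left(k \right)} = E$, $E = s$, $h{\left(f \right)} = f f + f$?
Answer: $-306861876$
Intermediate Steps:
$h{\left(f \right)} = f + f^{2}$ ($h{\left(f \right)} = f^{2} + f = f + f^{2}$)
$E = 7$
$a{\left(k \right)} = 7$
$B{\left(R,z \right)} = \left(R + z\right) \left(1 + R + z\right)$ ($B{\left(R,z \right)} = \left(R + z\right) \left(1 + \left(R + z\right)\right) = \left(R + z\right) \left(1 + R + z\right)$)
$\left(-26342 + B{\left(a{\left(-13 \right)},-217 \right)}\right) \left(-643 - 16844\right) = \left(-26342 + \left(7 - 217\right) \left(1 + 7 - 217\right)\right) \left(-643 - 16844\right) = \left(-26342 - -43890\right) \left(-17487\right) = \left(-26342 + 43890\right) \left(-17487\right) = 17548 \left(-17487\right) = -306861876$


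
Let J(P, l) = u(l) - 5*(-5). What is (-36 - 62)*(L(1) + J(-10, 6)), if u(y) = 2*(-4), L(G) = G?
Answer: -1764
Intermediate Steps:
u(y) = -8
J(P, l) = 17 (J(P, l) = -8 - 5*(-5) = -8 + 25 = 17)
(-36 - 62)*(L(1) + J(-10, 6)) = (-36 - 62)*(1 + 17) = -98*18 = -1764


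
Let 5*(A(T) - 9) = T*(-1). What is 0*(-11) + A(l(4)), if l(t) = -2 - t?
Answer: 51/5 ≈ 10.200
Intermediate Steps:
A(T) = 9 - T/5 (A(T) = 9 + (T*(-1))/5 = 9 + (-T)/5 = 9 - T/5)
0*(-11) + A(l(4)) = 0*(-11) + (9 - (-2 - 1*4)/5) = 0 + (9 - (-2 - 4)/5) = 0 + (9 - ⅕*(-6)) = 0 + (9 + 6/5) = 0 + 51/5 = 51/5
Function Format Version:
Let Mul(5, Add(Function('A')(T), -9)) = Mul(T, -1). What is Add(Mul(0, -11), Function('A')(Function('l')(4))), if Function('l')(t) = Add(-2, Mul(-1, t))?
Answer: Rational(51, 5) ≈ 10.200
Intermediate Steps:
Function('A')(T) = Add(9, Mul(Rational(-1, 5), T)) (Function('A')(T) = Add(9, Mul(Rational(1, 5), Mul(T, -1))) = Add(9, Mul(Rational(1, 5), Mul(-1, T))) = Add(9, Mul(Rational(-1, 5), T)))
Add(Mul(0, -11), Function('A')(Function('l')(4))) = Add(Mul(0, -11), Add(9, Mul(Rational(-1, 5), Add(-2, Mul(-1, 4))))) = Add(0, Add(9, Mul(Rational(-1, 5), Add(-2, -4)))) = Add(0, Add(9, Mul(Rational(-1, 5), -6))) = Add(0, Add(9, Rational(6, 5))) = Add(0, Rational(51, 5)) = Rational(51, 5)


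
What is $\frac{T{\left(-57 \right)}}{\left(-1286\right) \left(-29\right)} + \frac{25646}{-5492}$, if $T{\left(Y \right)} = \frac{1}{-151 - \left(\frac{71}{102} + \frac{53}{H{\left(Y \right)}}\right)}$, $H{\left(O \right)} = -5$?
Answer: $- \frac{17206151802509}{3684636272858} \approx -4.6697$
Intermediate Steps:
$T{\left(Y \right)} = - \frac{510}{71959}$ ($T{\left(Y \right)} = \frac{1}{-151 - \left(- \frac{53}{5} + \frac{71}{102}\right)} = \frac{1}{-151 - - \frac{5051}{510}} = \frac{1}{-151 + \left(\frac{53}{5} - \frac{71}{102}\right)} = \frac{1}{-151 + \frac{5051}{510}} = \frac{1}{- \frac{71959}{510}} = - \frac{510}{71959}$)
$\frac{T{\left(-57 \right)}}{\left(-1286\right) \left(-29\right)} + \frac{25646}{-5492} = - \frac{510}{71959 \left(\left(-1286\right) \left(-29\right)\right)} + \frac{25646}{-5492} = - \frac{510}{71959 \cdot 37294} + 25646 \left(- \frac{1}{5492}\right) = \left(- \frac{510}{71959}\right) \frac{1}{37294} - \frac{12823}{2746} = - \frac{255}{1341819473} - \frac{12823}{2746} = - \frac{17206151802509}{3684636272858}$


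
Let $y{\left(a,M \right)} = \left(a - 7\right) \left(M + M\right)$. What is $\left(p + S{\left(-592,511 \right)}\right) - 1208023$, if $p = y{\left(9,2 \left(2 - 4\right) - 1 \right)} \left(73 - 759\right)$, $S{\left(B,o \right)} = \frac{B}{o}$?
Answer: $- \frac{610289425}{511} \approx -1.1943 \cdot 10^{6}$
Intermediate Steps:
$y{\left(a,M \right)} = 2 M \left(-7 + a\right)$ ($y{\left(a,M \right)} = \left(-7 + a\right) 2 M = 2 M \left(-7 + a\right)$)
$p = 13720$ ($p = 2 \left(2 \left(2 - 4\right) - 1\right) \left(-7 + 9\right) \left(73 - 759\right) = 2 \left(2 \left(-2\right) - 1\right) 2 \left(-686\right) = 2 \left(-4 - 1\right) 2 \left(-686\right) = 2 \left(-5\right) 2 \left(-686\right) = \left(-20\right) \left(-686\right) = 13720$)
$\left(p + S{\left(-592,511 \right)}\right) - 1208023 = \left(13720 - \frac{592}{511}\right) - 1208023 = \frac{7010328}{511} - 1208023 = - \frac{610289425}{511}$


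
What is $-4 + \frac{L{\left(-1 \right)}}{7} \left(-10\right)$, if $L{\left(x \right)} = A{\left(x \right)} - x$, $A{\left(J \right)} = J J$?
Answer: $- \frac{48}{7} \approx -6.8571$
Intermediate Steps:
$A{\left(J \right)} = J^{2}$
$L{\left(x \right)} = x^{2} - x$
$-4 + \frac{L{\left(-1 \right)}}{7} \left(-10\right) = -4 + \frac{\left(-1\right) \left(-1 - 1\right)}{7} \left(-10\right) = -4 + \left(-1\right) \left(-2\right) \frac{1}{7} \left(-10\right) = -4 + 2 \cdot \frac{1}{7} \left(-10\right) = -4 + \frac{2}{7} \left(-10\right) = -4 - \frac{20}{7} = - \frac{48}{7}$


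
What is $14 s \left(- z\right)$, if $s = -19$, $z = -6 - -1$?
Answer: $-1330$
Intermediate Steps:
$z = -5$ ($z = -6 + 1 = -5$)
$14 s \left(- z\right) = 14 \left(-19\right) \left(\left(-1\right) \left(-5\right)\right) = \left(-266\right) 5 = -1330$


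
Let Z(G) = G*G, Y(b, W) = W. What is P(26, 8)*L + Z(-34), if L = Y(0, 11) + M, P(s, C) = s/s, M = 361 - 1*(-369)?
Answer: 1897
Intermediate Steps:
M = 730 (M = 361 + 369 = 730)
Z(G) = G**2
P(s, C) = 1
L = 741 (L = 11 + 730 = 741)
P(26, 8)*L + Z(-34) = 1*741 + (-34)**2 = 741 + 1156 = 1897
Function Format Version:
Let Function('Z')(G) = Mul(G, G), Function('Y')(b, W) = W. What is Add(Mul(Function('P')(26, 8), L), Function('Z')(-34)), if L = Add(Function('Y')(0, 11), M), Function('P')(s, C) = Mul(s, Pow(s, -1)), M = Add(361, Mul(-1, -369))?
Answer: 1897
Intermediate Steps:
M = 730 (M = Add(361, 369) = 730)
Function('Z')(G) = Pow(G, 2)
Function('P')(s, C) = 1
L = 741 (L = Add(11, 730) = 741)
Add(Mul(Function('P')(26, 8), L), Function('Z')(-34)) = Add(Mul(1, 741), Pow(-34, 2)) = Add(741, 1156) = 1897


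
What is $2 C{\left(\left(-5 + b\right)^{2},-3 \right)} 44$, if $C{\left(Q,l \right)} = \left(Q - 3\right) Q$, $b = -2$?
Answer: $198352$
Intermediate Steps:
$C{\left(Q,l \right)} = Q \left(-3 + Q\right)$ ($C{\left(Q,l \right)} = \left(-3 + Q\right) Q = Q \left(-3 + Q\right)$)
$2 C{\left(\left(-5 + b\right)^{2},-3 \right)} 44 = 2 \left(-5 - 2\right)^{2} \left(-3 + \left(-5 - 2\right)^{2}\right) 44 = 2 \left(-7\right)^{2} \left(-3 + \left(-7\right)^{2}\right) 44 = 2 \cdot 49 \left(-3 + 49\right) 44 = 2 \cdot 49 \cdot 46 \cdot 44 = 2 \cdot 2254 \cdot 44 = 4508 \cdot 44 = 198352$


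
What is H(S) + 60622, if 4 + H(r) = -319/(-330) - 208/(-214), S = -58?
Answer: 194590003/3210 ≈ 60620.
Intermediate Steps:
H(r) = -6617/3210 (H(r) = -4 + (-319/(-330) - 208/(-214)) = -4 + (-319*(-1/330) - 208*(-1/214)) = -4 + (29/30 + 104/107) = -4 + 6223/3210 = -6617/3210)
H(S) + 60622 = -6617/3210 + 60622 = 194590003/3210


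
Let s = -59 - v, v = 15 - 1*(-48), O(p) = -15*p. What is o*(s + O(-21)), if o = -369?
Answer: -71217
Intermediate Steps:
v = 63 (v = 15 + 48 = 63)
s = -122 (s = -59 - 1*63 = -59 - 63 = -122)
o*(s + O(-21)) = -369*(-122 - 15*(-21)) = -369*(-122 + 315) = -369*193 = -71217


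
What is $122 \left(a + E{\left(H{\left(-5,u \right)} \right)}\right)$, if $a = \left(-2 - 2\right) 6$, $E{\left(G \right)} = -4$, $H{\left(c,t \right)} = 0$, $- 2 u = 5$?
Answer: $-3416$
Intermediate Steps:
$u = - \frac{5}{2}$ ($u = \left(- \frac{1}{2}\right) 5 = - \frac{5}{2} \approx -2.5$)
$a = -24$ ($a = \left(-4\right) 6 = -24$)
$122 \left(a + E{\left(H{\left(-5,u \right)} \right)}\right) = 122 \left(-24 - 4\right) = 122 \left(-28\right) = -3416$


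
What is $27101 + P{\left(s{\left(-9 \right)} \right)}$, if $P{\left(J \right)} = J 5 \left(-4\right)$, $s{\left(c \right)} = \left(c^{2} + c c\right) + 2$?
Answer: $23821$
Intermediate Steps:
$s{\left(c \right)} = 2 + 2 c^{2}$ ($s{\left(c \right)} = \left(c^{2} + c^{2}\right) + 2 = 2 c^{2} + 2 = 2 + 2 c^{2}$)
$P{\left(J \right)} = - 20 J$ ($P{\left(J \right)} = 5 J \left(-4\right) = - 20 J$)
$27101 + P{\left(s{\left(-9 \right)} \right)} = 27101 - 20 \left(2 + 2 \left(-9\right)^{2}\right) = 27101 - 20 \left(2 + 2 \cdot 81\right) = 27101 - 20 \left(2 + 162\right) = 27101 - 3280 = 23821$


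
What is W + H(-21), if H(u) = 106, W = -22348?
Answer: -22242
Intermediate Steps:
W + H(-21) = -22348 + 106 = -22242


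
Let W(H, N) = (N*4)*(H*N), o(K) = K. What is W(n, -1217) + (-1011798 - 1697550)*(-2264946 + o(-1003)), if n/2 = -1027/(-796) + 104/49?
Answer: 59864166345725298/9751 ≈ 6.1393e+12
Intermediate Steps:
n = 133107/19502 (n = 2*(-1027/(-796) + 104/49) = 2*(-1027*(-1/796) + 104*(1/49)) = 2*(1027/796 + 104/49) = 2*(133107/39004) = 133107/19502 ≈ 6.8253)
W(H, N) = 4*H*N**2 (W(H, N) = (4*N)*(H*N) = 4*H*N**2)
W(n, -1217) + (-1011798 - 1697550)*(-2264946 + o(-1003)) = 4*(133107/19502)*(-1217)**2 + (-1011798 - 1697550)*(-2264946 - 1003) = 4*(133107/19502)*1481089 - 2709348*(-2265949) = 394286627046/9751 + 6139244391252 = 59864166345725298/9751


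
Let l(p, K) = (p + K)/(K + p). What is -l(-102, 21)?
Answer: -1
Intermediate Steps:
l(p, K) = 1 (l(p, K) = (K + p)/(K + p) = 1)
-l(-102, 21) = -1*1 = -1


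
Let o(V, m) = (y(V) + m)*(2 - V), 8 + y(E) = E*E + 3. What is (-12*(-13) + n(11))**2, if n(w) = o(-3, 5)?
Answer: 40401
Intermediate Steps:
y(E) = -5 + E**2 (y(E) = -8 + (E*E + 3) = -8 + (E**2 + 3) = -8 + (3 + E**2) = -5 + E**2)
o(V, m) = (2 - V)*(-5 + m + V**2) (o(V, m) = ((-5 + V**2) + m)*(2 - V) = (-5 + m + V**2)*(2 - V) = (2 - V)*(-5 + m + V**2))
n(w) = 45 (n(w) = -10 + 2*5 + 2*(-3)**2 - 1*(-3)*5 - 1*(-3)*(-5 + (-3)**2) = -10 + 10 + 2*9 + 15 - 1*(-3)*(-5 + 9) = -10 + 10 + 18 + 15 - 1*(-3)*4 = -10 + 10 + 18 + 15 + 12 = 45)
(-12*(-13) + n(11))**2 = (-12*(-13) + 45)**2 = (156 + 45)**2 = 201**2 = 40401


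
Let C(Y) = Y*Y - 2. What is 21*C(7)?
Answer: 987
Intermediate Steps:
C(Y) = -2 + Y**2 (C(Y) = Y**2 - 2 = -2 + Y**2)
21*C(7) = 21*(-2 + 7**2) = 21*(-2 + 49) = 21*47 = 987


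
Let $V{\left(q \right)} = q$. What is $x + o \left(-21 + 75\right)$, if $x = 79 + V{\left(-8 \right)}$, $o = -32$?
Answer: $-1657$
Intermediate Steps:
$x = 71$ ($x = 79 - 8 = 71$)
$x + o \left(-21 + 75\right) = 71 - 32 \left(-21 + 75\right) = 71 - 1728 = -1657$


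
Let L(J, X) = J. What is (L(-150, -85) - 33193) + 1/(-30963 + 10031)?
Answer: -697935677/20932 ≈ -33343.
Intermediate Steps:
(L(-150, -85) - 33193) + 1/(-30963 + 10031) = (-150 - 33193) + 1/(-30963 + 10031) = -33343 + 1/(-20932) = -33343 - 1/20932 = -697935677/20932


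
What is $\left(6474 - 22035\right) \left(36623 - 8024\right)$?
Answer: $-445029039$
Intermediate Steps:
$\left(6474 - 22035\right) \left(36623 - 8024\right) = \left(-15561\right) 28599 = -445029039$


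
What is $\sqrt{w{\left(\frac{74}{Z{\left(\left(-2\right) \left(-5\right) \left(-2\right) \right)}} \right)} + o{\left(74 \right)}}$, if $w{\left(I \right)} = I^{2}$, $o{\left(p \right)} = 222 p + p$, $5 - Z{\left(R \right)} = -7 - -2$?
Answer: $\frac{3 \sqrt{45991}}{5} \approx 128.67$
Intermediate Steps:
$Z{\left(R \right)} = 10$ ($Z{\left(R \right)} = 5 - \left(-7 - -2\right) = 5 - \left(-7 + 2\right) = 5 - -5 = 5 + 5 = 10$)
$o{\left(p \right)} = 223 p$
$\sqrt{w{\left(\frac{74}{Z{\left(\left(-2\right) \left(-5\right) \left(-2\right) \right)}} \right)} + o{\left(74 \right)}} = \sqrt{\left(\frac{74}{10}\right)^{2} + 223 \cdot 74} = \sqrt{\left(74 \cdot \frac{1}{10}\right)^{2} + 16502} = \sqrt{\left(\frac{37}{5}\right)^{2} + 16502} = \sqrt{\frac{1369}{25} + 16502} = \sqrt{\frac{413919}{25}} = \frac{3 \sqrt{45991}}{5}$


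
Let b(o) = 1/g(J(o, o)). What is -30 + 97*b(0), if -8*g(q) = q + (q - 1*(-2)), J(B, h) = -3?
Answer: 164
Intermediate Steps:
g(q) = -¼ - q/4 (g(q) = -(q + (q - 1*(-2)))/8 = -(q + (q + 2))/8 = -(q + (2 + q))/8 = -(2 + 2*q)/8 = -¼ - q/4)
b(o) = 2 (b(o) = 1/(-¼ - ¼*(-3)) = 1/(-¼ + ¾) = 1/(½) = 2)
-30 + 97*b(0) = -30 + 97*2 = -30 + 194 = 164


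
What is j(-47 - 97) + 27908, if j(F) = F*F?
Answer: 48644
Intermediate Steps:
j(F) = F**2
j(-47 - 97) + 27908 = (-47 - 97)**2 + 27908 = (-144)**2 + 27908 = 20736 + 27908 = 48644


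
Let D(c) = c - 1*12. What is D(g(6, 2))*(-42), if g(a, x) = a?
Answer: 252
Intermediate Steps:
D(c) = -12 + c (D(c) = c - 12 = -12 + c)
D(g(6, 2))*(-42) = (-12 + 6)*(-42) = -6*(-42) = 252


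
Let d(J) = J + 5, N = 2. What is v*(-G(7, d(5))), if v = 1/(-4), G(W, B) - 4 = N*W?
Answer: 9/2 ≈ 4.5000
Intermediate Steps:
d(J) = 5 + J
G(W, B) = 4 + 2*W
v = -1/4 ≈ -0.25000
v*(-G(7, d(5))) = -(-1)*(4 + 2*7)/4 = -(-1)*(4 + 14)/4 = -(-1)*18/4 = -1/4*(-18) = 9/2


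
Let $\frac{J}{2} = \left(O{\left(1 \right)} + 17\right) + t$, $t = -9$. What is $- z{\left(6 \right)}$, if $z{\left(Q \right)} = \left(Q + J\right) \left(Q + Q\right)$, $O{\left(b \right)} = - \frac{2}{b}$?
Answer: $-216$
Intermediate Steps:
$J = 12$ ($J = 2 \left(\left(- \frac{2}{1} + 17\right) - 9\right) = 2 \left(\left(\left(-2\right) 1 + 17\right) - 9\right) = 2 \left(\left(-2 + 17\right) - 9\right) = 2 \left(15 - 9\right) = 2 \cdot 6 = 12$)
$z{\left(Q \right)} = 2 Q \left(12 + Q\right)$ ($z{\left(Q \right)} = \left(Q + 12\right) \left(Q + Q\right) = \left(12 + Q\right) 2 Q = 2 Q \left(12 + Q\right)$)
$- z{\left(6 \right)} = - 2 \cdot 6 \left(12 + 6\right) = - 2 \cdot 6 \cdot 18 = \left(-1\right) 216 = -216$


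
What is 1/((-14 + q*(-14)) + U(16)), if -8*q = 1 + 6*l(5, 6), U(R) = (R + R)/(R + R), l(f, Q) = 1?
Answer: -4/3 ≈ -1.3333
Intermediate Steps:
U(R) = 1 (U(R) = (2*R)/((2*R)) = (2*R)*(1/(2*R)) = 1)
q = -7/8 (q = -(1 + 6*1)/8 = -(1 + 6)/8 = -⅛*7 = -7/8 ≈ -0.87500)
1/((-14 + q*(-14)) + U(16)) = 1/((-14 - 7/8*(-14)) + 1) = 1/((-14 + 49/4) + 1) = 1/(-7/4 + 1) = 1/(-¾) = -4/3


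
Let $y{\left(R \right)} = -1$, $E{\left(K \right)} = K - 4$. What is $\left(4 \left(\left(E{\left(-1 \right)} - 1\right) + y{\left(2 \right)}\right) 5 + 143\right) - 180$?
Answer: $-177$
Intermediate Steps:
$E{\left(K \right)} = -4 + K$ ($E{\left(K \right)} = K - 4 = -4 + K$)
$\left(4 \left(\left(E{\left(-1 \right)} - 1\right) + y{\left(2 \right)}\right) 5 + 143\right) - 180 = \left(4 \left(\left(\left(-4 - 1\right) - 1\right) - 1\right) 5 + 143\right) - 180 = \left(4 \left(\left(-5 - 1\right) - 1\right) 5 + 143\right) - 180 = \left(4 \left(-6 - 1\right) 5 + 143\right) - 180 = \left(4 \left(-7\right) 5 + 143\right) - 180 = \left(\left(-28\right) 5 + 143\right) - 180 = \left(-140 + 143\right) - 180 = 3 - 180 = -177$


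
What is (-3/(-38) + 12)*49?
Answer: 22491/38 ≈ 591.87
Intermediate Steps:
(-3/(-38) + 12)*49 = (-3*(-1/38) + 12)*49 = (3/38 + 12)*49 = (459/38)*49 = 22491/38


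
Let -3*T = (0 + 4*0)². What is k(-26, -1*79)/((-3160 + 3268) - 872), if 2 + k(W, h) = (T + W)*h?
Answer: -513/191 ≈ -2.6859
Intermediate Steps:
T = 0 (T = -(0 + 4*0)²/3 = -(0 + 0)²/3 = -⅓*0² = -⅓*0 = 0)
k(W, h) = -2 + W*h (k(W, h) = -2 + (0 + W)*h = -2 + W*h)
k(-26, -1*79)/((-3160 + 3268) - 872) = (-2 - (-26)*79)/((-3160 + 3268) - 872) = (-2 - 26*(-79))/(108 - 872) = (-2 + 2054)/(-764) = 2052*(-1/764) = -513/191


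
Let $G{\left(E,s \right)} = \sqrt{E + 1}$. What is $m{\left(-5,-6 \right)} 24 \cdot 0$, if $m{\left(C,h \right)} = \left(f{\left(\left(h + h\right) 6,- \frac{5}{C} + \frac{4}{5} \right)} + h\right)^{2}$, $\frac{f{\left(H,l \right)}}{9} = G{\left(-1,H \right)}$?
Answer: $0$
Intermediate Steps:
$G{\left(E,s \right)} = \sqrt{1 + E}$
$f{\left(H,l \right)} = 0$ ($f{\left(H,l \right)} = 9 \sqrt{1 - 1} = 9 \sqrt{0} = 9 \cdot 0 = 0$)
$m{\left(C,h \right)} = h^{2}$ ($m{\left(C,h \right)} = \left(0 + h\right)^{2} = h^{2}$)
$m{\left(-5,-6 \right)} 24 \cdot 0 = \left(-6\right)^{2} \cdot 24 \cdot 0 = 36 \cdot 24 \cdot 0 = 864 \cdot 0 = 0$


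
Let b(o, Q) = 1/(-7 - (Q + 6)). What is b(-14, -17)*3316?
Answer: 829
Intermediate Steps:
b(o, Q) = 1/(-13 - Q) (b(o, Q) = 1/(-7 - (6 + Q)) = 1/(-7 + (-6 - Q)) = 1/(-13 - Q))
b(-14, -17)*3316 = -1/(13 - 17)*3316 = -1/(-4)*3316 = -1*(-¼)*3316 = (¼)*3316 = 829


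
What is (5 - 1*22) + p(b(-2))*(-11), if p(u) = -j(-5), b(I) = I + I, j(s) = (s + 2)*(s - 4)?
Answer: 280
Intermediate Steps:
j(s) = (-4 + s)*(2 + s) (j(s) = (2 + s)*(-4 + s) = (-4 + s)*(2 + s))
b(I) = 2*I
p(u) = -27 (p(u) = -(-8 + (-5)**2 - 2*(-5)) = -(-8 + 25 + 10) = -1*27 = -27)
(5 - 1*22) + p(b(-2))*(-11) = (5 - 1*22) - 27*(-11) = (5 - 22) + 297 = -17 + 297 = 280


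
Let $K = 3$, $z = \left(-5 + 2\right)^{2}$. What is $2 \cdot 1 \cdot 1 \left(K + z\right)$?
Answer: $24$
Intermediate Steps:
$z = 9$ ($z = \left(-3\right)^{2} = 9$)
$2 \cdot 1 \cdot 1 \left(K + z\right) = 2 \cdot 1 \cdot 1 \left(3 + 9\right) = 2 \cdot 1 \cdot 12 = 2 \cdot 12 = 24$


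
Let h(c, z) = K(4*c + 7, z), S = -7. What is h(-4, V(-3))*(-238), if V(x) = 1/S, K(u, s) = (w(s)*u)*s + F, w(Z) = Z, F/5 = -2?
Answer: 16966/7 ≈ 2423.7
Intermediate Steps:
F = -10 (F = 5*(-2) = -10)
K(u, s) = -10 + u*s**2 (K(u, s) = (s*u)*s - 10 = u*s**2 - 10 = -10 + u*s**2)
V(x) = -1/7 (V(x) = 1/(-7) = -1/7)
h(c, z) = -10 + z**2*(7 + 4*c) (h(c, z) = -10 + (4*c + 7)*z**2 = -10 + (7 + 4*c)*z**2 = -10 + z**2*(7 + 4*c))
h(-4, V(-3))*(-238) = (-10 + (-1/7)**2*(7 + 4*(-4)))*(-238) = (-10 + (7 - 16)/49)*(-238) = (-10 + (1/49)*(-9))*(-238) = (-10 - 9/49)*(-238) = -499/49*(-238) = 16966/7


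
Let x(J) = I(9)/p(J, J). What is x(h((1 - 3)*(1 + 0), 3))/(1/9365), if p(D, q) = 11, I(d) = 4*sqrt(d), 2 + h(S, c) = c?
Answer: 112380/11 ≈ 10216.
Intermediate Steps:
h(S, c) = -2 + c
x(J) = 12/11 (x(J) = (4*sqrt(9))/11 = (4*3)*(1/11) = 12*(1/11) = 12/11)
x(h((1 - 3)*(1 + 0), 3))/(1/9365) = 12/(11*(1/9365)) = (12/11)*9365 = 112380/11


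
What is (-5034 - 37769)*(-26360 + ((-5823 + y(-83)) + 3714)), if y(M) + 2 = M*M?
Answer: 923774346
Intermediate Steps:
y(M) = -2 + M² (y(M) = -2 + M*M = -2 + M²)
(-5034 - 37769)*(-26360 + ((-5823 + y(-83)) + 3714)) = (-5034 - 37769)*(-26360 + ((-5823 + (-2 + (-83)²)) + 3714)) = -42803*(-26360 + ((-5823 + (-2 + 6889)) + 3714)) = -42803*(-26360 + ((-5823 + 6887) + 3714)) = -42803*(-26360 + (1064 + 3714)) = -42803*(-26360 + 4778) = -42803*(-21582) = 923774346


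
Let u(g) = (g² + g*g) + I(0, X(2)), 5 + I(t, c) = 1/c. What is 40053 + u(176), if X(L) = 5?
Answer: 510001/5 ≈ 1.0200e+5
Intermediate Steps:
I(t, c) = -5 + 1/c
u(g) = -24/5 + 2*g² (u(g) = (g² + g*g) + (-5 + 1/5) = (g² + g²) + (-5 + ⅕) = 2*g² - 24/5 = -24/5 + 2*g²)
40053 + u(176) = 40053 + (-24/5 + 2*176²) = 40053 + (-24/5 + 2*30976) = 40053 + (-24/5 + 61952) = 40053 + 309736/5 = 510001/5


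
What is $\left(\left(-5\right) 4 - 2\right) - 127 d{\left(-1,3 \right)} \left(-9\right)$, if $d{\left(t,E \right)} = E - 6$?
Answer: $-3451$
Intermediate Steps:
$d{\left(t,E \right)} = -6 + E$ ($d{\left(t,E \right)} = E - 6 = -6 + E$)
$\left(\left(-5\right) 4 - 2\right) - 127 d{\left(-1,3 \right)} \left(-9\right) = \left(\left(-5\right) 4 - 2\right) - 127 \left(-6 + 3\right) \left(-9\right) = \left(-20 - 2\right) - 127 \left(\left(-3\right) \left(-9\right)\right) = -22 - 3429 = -3451$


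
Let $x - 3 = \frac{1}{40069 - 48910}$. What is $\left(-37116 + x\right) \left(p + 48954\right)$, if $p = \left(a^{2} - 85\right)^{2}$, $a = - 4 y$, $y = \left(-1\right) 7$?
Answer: $- \frac{58793471552290}{2947} \approx -1.995 \cdot 10^{10}$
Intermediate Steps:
$x = \frac{26522}{8841}$ ($x = 3 + \frac{1}{40069 - 48910} = 3 + \frac{1}{-8841} = 3 - \frac{1}{8841} = \frac{26522}{8841} \approx 2.9999$)
$y = -7$
$a = 28$ ($a = \left(-4\right) \left(-7\right) = 28$)
$p = 488601$ ($p = \left(28^{2} - 85\right)^{2} = \left(784 - 85\right)^{2} = 699^{2} = 488601$)
$\left(-37116 + x\right) \left(p + 48954\right) = \left(-37116 + \frac{26522}{8841}\right) \left(488601 + 48954\right) = \left(- \frac{328116034}{8841}\right) 537555 = - \frac{58793471552290}{2947}$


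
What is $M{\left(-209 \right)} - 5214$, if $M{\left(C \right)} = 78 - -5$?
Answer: $-5131$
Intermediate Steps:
$M{\left(C \right)} = 83$ ($M{\left(C \right)} = 78 + 5 = 83$)
$M{\left(-209 \right)} - 5214 = 83 - 5214 = -5131$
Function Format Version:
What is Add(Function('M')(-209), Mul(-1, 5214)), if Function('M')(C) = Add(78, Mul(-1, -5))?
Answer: -5131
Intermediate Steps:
Function('M')(C) = 83 (Function('M')(C) = Add(78, 5) = 83)
Add(Function('M')(-209), Mul(-1, 5214)) = Add(83, Mul(-1, 5214)) = Add(83, -5214) = -5131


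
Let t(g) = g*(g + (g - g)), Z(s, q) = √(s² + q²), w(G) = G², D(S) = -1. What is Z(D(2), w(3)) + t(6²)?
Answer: 1296 + √82 ≈ 1305.1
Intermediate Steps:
Z(s, q) = √(q² + s²)
t(g) = g² (t(g) = g*(g + 0) = g*g = g²)
Z(D(2), w(3)) + t(6²) = √((3²)² + (-1)²) + (6²)² = √(9² + 1) + 36² = √(81 + 1) + 1296 = √82 + 1296 = 1296 + √82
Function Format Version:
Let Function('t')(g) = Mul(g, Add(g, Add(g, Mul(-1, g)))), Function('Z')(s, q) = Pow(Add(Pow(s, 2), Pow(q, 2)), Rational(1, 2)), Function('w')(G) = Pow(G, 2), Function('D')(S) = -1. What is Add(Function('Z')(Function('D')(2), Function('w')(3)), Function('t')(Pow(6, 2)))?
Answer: Add(1296, Pow(82, Rational(1, 2))) ≈ 1305.1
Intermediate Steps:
Function('Z')(s, q) = Pow(Add(Pow(q, 2), Pow(s, 2)), Rational(1, 2))
Function('t')(g) = Pow(g, 2) (Function('t')(g) = Mul(g, Add(g, 0)) = Mul(g, g) = Pow(g, 2))
Add(Function('Z')(Function('D')(2), Function('w')(3)), Function('t')(Pow(6, 2))) = Add(Pow(Add(Pow(Pow(3, 2), 2), Pow(-1, 2)), Rational(1, 2)), Pow(Pow(6, 2), 2)) = Add(Pow(Add(Pow(9, 2), 1), Rational(1, 2)), Pow(36, 2)) = Add(Pow(Add(81, 1), Rational(1, 2)), 1296) = Add(Pow(82, Rational(1, 2)), 1296) = Add(1296, Pow(82, Rational(1, 2)))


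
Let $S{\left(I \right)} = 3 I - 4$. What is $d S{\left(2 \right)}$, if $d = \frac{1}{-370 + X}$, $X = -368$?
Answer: $- \frac{1}{369} \approx -0.00271$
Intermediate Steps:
$S{\left(I \right)} = -4 + 3 I$
$d = - \frac{1}{738}$ ($d = \frac{1}{-370 - 368} = \frac{1}{-738} = - \frac{1}{738} \approx -0.001355$)
$d S{\left(2 \right)} = - \frac{-4 + 3 \cdot 2}{738} = - \frac{-4 + 6}{738} = \left(- \frac{1}{738}\right) 2 = - \frac{1}{369}$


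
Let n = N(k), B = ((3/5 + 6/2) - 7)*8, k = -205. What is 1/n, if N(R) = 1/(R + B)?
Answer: -1161/5 ≈ -232.20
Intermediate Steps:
B = -136/5 (B = ((3*(1/5) + 6*(1/2)) - 7)*8 = ((3/5 + 3) - 7)*8 = (18/5 - 7)*8 = -17/5*8 = -136/5 ≈ -27.200)
N(R) = 1/(-136/5 + R) (N(R) = 1/(R - 136/5) = 1/(-136/5 + R))
n = -5/1161 (n = 5/(-136 + 5*(-205)) = 5/(-136 - 1025) = 5/(-1161) = 5*(-1/1161) = -5/1161 ≈ -0.0043066)
1/n = 1/(-5/1161) = -1161/5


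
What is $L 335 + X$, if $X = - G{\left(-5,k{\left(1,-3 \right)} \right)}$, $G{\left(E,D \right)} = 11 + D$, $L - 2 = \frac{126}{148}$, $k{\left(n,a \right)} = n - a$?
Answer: $\frac{69575}{74} \approx 940.2$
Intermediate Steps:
$L = \frac{211}{74}$ ($L = 2 + \frac{126}{148} = 2 + 126 \cdot \frac{1}{148} = 2 + \frac{63}{74} = \frac{211}{74} \approx 2.8514$)
$X = -15$ ($X = - (11 + \left(1 - -3\right)) = - (11 + \left(1 + 3\right)) = - (11 + 4) = \left(-1\right) 15 = -15$)
$L 335 + X = \frac{211}{74} \cdot 335 - 15 = \frac{70685}{74} - 15 = \frac{69575}{74}$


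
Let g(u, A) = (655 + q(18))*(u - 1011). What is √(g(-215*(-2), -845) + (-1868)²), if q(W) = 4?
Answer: √3106545 ≈ 1762.5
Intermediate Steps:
g(u, A) = -666249 + 659*u (g(u, A) = (655 + 4)*(u - 1011) = 659*(-1011 + u) = -666249 + 659*u)
√(g(-215*(-2), -845) + (-1868)²) = √((-666249 + 659*(-215*(-2))) + (-1868)²) = √((-666249 + 659*430) + 3489424) = √((-666249 + 283370) + 3489424) = √(-382879 + 3489424) = √3106545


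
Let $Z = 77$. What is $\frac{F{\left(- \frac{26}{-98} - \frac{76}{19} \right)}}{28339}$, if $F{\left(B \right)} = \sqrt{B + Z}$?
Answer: $\frac{\sqrt{3590}}{198373} \approx 0.00030204$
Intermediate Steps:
$F{\left(B \right)} = \sqrt{77 + B}$ ($F{\left(B \right)} = \sqrt{B + 77} = \sqrt{77 + B}$)
$\frac{F{\left(- \frac{26}{-98} - \frac{76}{19} \right)}}{28339} = \frac{\sqrt{77 - \left(4 - \frac{13}{49}\right)}}{28339} = \sqrt{77 - \frac{183}{49}} \cdot \frac{1}{28339} = \sqrt{\frac{3590}{49}} \cdot \frac{1}{28339} = \frac{\sqrt{3590}}{7} \cdot \frac{1}{28339} = \frac{\sqrt{3590}}{198373}$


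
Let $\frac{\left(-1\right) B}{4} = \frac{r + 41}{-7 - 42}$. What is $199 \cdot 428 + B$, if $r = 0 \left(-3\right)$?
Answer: $\frac{4173592}{49} \approx 85175.0$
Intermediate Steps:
$r = 0$
$B = \frac{164}{49}$ ($B = - 4 \frac{0 + 41}{-7 - 42} = - 4 \frac{41}{-49} = - 4 \cdot 41 \left(- \frac{1}{49}\right) = \left(-4\right) \left(- \frac{41}{49}\right) = \frac{164}{49} \approx 3.3469$)
$199 \cdot 428 + B = 199 \cdot 428 + \frac{164}{49} = 85172 + \frac{164}{49} = \frac{4173592}{49}$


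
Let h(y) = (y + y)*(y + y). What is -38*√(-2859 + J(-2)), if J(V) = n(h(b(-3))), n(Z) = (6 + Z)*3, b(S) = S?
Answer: -38*I*√2733 ≈ -1986.6*I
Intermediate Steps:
h(y) = 4*y² (h(y) = (2*y)*(2*y) = 4*y²)
n(Z) = 18 + 3*Z
J(V) = 126 (J(V) = 18 + 3*(4*(-3)²) = 18 + 3*(4*9) = 18 + 3*36 = 18 + 108 = 126)
-38*√(-2859 + J(-2)) = -38*√(-2859 + 126) = -38*I*√2733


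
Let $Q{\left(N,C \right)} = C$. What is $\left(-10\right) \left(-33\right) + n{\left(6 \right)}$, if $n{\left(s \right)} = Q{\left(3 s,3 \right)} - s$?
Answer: $327$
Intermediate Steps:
$n{\left(s \right)} = 3 - s$
$\left(-10\right) \left(-33\right) + n{\left(6 \right)} = \left(-10\right) \left(-33\right) + \left(3 - 6\right) = 330 + \left(3 - 6\right) = 330 - 3 = 327$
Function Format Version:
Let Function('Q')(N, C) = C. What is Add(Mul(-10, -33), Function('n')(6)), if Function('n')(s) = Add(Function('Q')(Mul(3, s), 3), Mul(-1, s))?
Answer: 327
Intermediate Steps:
Function('n')(s) = Add(3, Mul(-1, s))
Add(Mul(-10, -33), Function('n')(6)) = Add(Mul(-10, -33), Add(3, Mul(-1, 6))) = Add(330, Add(3, -6)) = Add(330, -3) = 327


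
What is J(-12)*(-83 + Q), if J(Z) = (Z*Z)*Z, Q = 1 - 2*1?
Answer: 145152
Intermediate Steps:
Q = -1 (Q = 1 - 2 = -1)
J(Z) = Z³ (J(Z) = Z²*Z = Z³)
J(-12)*(-83 + Q) = (-12)³*(-83 - 1) = -1728*(-84) = 145152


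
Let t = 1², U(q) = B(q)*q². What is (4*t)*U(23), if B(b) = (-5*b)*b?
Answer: -5596820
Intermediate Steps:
B(b) = -5*b²
U(q) = -5*q⁴ (U(q) = (-5*q²)*q² = -5*q⁴)
t = 1
(4*t)*U(23) = (4*1)*(-5*23⁴) = 4*(-5*279841) = 4*(-1399205) = -5596820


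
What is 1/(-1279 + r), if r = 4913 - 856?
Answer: 1/2778 ≈ 0.00035997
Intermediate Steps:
r = 4057
1/(-1279 + r) = 1/(-1279 + 4057) = 1/2778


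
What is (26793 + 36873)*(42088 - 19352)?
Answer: 1447510176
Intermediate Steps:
(26793 + 36873)*(42088 - 19352) = 63666*22736 = 1447510176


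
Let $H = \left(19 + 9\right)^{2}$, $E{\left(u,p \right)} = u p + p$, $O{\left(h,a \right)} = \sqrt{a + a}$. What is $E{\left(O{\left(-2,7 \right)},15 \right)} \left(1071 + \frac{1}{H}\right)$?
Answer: $\frac{12594975}{784} + \frac{12594975 \sqrt{14}}{784} \approx 76175.0$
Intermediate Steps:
$O{\left(h,a \right)} = \sqrt{2} \sqrt{a}$ ($O{\left(h,a \right)} = \sqrt{2 a} = \sqrt{2} \sqrt{a}$)
$E{\left(u,p \right)} = p + p u$ ($E{\left(u,p \right)} = p u + p = p + p u$)
$H = 784$ ($H = 28^{2} = 784$)
$E{\left(O{\left(-2,7 \right)},15 \right)} \left(1071 + \frac{1}{H}\right) = 15 \left(1 + \sqrt{2} \sqrt{7}\right) \left(1071 + \frac{1}{784}\right) = 15 \left(1 + \sqrt{14}\right) \left(1071 + \frac{1}{784}\right) = \left(15 + 15 \sqrt{14}\right) \frac{839665}{784} = \frac{12594975}{784} + \frac{12594975 \sqrt{14}}{784}$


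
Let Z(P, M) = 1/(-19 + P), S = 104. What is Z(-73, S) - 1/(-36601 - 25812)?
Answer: -62321/5741996 ≈ -0.010854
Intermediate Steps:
Z(-73, S) - 1/(-36601 - 25812) = 1/(-19 - 73) - 1/(-36601 - 25812) = 1/(-92) - 1/(-62413) = -1/92 - 1*(-1/62413) = -1/92 + 1/62413 = -62321/5741996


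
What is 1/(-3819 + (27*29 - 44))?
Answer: -1/3080 ≈ -0.00032468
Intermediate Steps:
1/(-3819 + (27*29 - 44)) = 1/(-3819 + (783 - 44)) = 1/(-3819 + 739) = 1/(-3080) = -1/3080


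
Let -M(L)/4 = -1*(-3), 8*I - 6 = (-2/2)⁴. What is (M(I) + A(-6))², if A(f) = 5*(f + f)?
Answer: 5184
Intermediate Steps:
A(f) = 10*f (A(f) = 5*(2*f) = 10*f)
I = 7/8 (I = ¾ + (-2/2)⁴/8 = ¾ + (-2*½)⁴/8 = ¾ + (⅛)*(-1)⁴ = ¾ + (⅛)*1 = ¾ + ⅛ = 7/8 ≈ 0.87500)
M(L) = -12 (M(L) = -(-4)*(-3) = -4*3 = -12)
(M(I) + A(-6))² = (-12 + 10*(-6))² = (-12 - 60)² = (-72)² = 5184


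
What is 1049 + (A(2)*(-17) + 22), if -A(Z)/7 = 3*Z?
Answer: 1785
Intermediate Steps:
A(Z) = -21*Z
1049 + (A(2)*(-17) + 22) = 1049 + (-21*2*(-17) + 22) = 1049 + (-42*(-17) + 22) = 1049 + (714 + 22) = 1049 + 736 = 1785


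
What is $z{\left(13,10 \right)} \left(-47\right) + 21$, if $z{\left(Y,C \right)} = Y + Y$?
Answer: $-1201$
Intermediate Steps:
$z{\left(Y,C \right)} = 2 Y$
$z{\left(13,10 \right)} \left(-47\right) + 21 = 2 \cdot 13 \left(-47\right) + 21 = 26 \left(-47\right) + 21 = -1222 + 21 = -1201$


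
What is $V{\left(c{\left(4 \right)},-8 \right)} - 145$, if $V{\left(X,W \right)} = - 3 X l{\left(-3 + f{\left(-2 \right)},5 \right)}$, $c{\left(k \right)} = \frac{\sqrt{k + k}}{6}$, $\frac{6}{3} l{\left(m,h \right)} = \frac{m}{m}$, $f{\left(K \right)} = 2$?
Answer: $-145 - \frac{\sqrt{2}}{2} \approx -145.71$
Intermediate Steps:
$l{\left(m,h \right)} = \frac{1}{2}$ ($l{\left(m,h \right)} = \frac{m \frac{1}{m}}{2} = \frac{1}{2} \cdot 1 = \frac{1}{2}$)
$c{\left(k \right)} = \frac{\sqrt{2} \sqrt{k}}{6}$ ($c{\left(k \right)} = \sqrt{2 k} \frac{1}{6} = \sqrt{2} \sqrt{k} \frac{1}{6} = \frac{\sqrt{2} \sqrt{k}}{6}$)
$V{\left(X,W \right)} = - \frac{3 X}{2}$ ($V{\left(X,W \right)} = - 3 X \frac{1}{2} = - \frac{3 X}{2}$)
$V{\left(c{\left(4 \right)},-8 \right)} - 145 = - \frac{3 \frac{\sqrt{2} \sqrt{4}}{6}}{2} - 145 = - \frac{3 \cdot \frac{1}{6} \sqrt{2} \cdot 2}{2} - 145 = - \frac{3 \frac{\sqrt{2}}{3}}{2} - 145 = - \frac{\sqrt{2}}{2} - 145 = -145 - \frac{\sqrt{2}}{2}$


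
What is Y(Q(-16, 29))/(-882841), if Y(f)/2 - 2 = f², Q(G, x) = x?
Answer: -1686/882841 ≈ -0.0019097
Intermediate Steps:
Y(f) = 4 + 2*f²
Y(Q(-16, 29))/(-882841) = (4 + 2*29²)/(-882841) = (4 + 2*841)*(-1/882841) = (4 + 1682)*(-1/882841) = 1686*(-1/882841) = -1686/882841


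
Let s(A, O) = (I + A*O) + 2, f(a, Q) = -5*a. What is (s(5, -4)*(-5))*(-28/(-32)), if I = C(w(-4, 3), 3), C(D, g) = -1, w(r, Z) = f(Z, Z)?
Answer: 665/8 ≈ 83.125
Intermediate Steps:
w(r, Z) = -5*Z
I = -1
s(A, O) = 1 + A*O (s(A, O) = (-1 + A*O) + 2 = 1 + A*O)
(s(5, -4)*(-5))*(-28/(-32)) = ((1 + 5*(-4))*(-5))*(-28/(-32)) = ((1 - 20)*(-5))*(-28*(-1/32)) = -19*(-5)*(7/8) = 95*(7/8) = 665/8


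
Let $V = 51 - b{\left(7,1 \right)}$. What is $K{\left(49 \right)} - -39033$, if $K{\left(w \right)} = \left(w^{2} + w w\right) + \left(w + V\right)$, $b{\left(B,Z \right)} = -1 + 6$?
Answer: $43930$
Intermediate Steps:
$b{\left(B,Z \right)} = 5$
$V = 46$ ($V = 51 - 5 = 46$)
$K{\left(w \right)} = 46 + w + 2 w^{2}$ ($K{\left(w \right)} = \left(w^{2} + w w\right) + \left(w + 46\right) = \left(w^{2} + w^{2}\right) + \left(46 + w\right) = 2 w^{2} + \left(46 + w\right) = 46 + w + 2 w^{2}$)
$K{\left(49 \right)} - -39033 = \left(46 + 49 + 2 \cdot 49^{2}\right) - -39033 = \left(46 + 49 + 2 \cdot 2401\right) + 39033 = \left(46 + 49 + 4802\right) + 39033 = 4897 + 39033 = 43930$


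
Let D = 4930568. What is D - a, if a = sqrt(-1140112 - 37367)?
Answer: 4930568 - 3*I*sqrt(130831) ≈ 4.9306e+6 - 1085.1*I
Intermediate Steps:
a = 3*I*sqrt(130831) (a = sqrt(-1177479) = 3*I*sqrt(130831) ≈ 1085.1*I)
D - a = 4930568 - 3*I*sqrt(130831)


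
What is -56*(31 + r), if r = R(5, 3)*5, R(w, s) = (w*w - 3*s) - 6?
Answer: -4536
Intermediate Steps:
R(w, s) = -6 + w² - 3*s (R(w, s) = (w² - 3*s) - 6 = -6 + w² - 3*s)
r = 50 (r = (-6 + 5² - 3*3)*5 = (-6 + 25 - 9)*5 = 10*5 = 50)
-56*(31 + r) = -56*(31 + 50) = -56*81 = -4536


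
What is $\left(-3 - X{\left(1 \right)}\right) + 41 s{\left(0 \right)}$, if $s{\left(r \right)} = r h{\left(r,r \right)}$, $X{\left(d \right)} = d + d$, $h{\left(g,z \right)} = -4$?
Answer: $-5$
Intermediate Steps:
$X{\left(d \right)} = 2 d$
$s{\left(r \right)} = - 4 r$ ($s{\left(r \right)} = r \left(-4\right) = - 4 r$)
$\left(-3 - X{\left(1 \right)}\right) + 41 s{\left(0 \right)} = \left(-3 - 2 \cdot 1\right) + 41 \left(\left(-4\right) 0\right) = \left(-3 - 2\right) + 41 \cdot 0 = \left(-3 - 2\right) + 0 = -5 + 0 = -5$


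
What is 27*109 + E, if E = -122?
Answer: 2821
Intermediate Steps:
27*109 + E = 27*109 - 122 = 2943 - 122 = 2821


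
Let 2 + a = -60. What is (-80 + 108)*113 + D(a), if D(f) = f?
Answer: 3102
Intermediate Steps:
a = -62 (a = -2 - 60 = -62)
(-80 + 108)*113 + D(a) = (-80 + 108)*113 - 62 = 28*113 - 62 = 3164 - 62 = 3102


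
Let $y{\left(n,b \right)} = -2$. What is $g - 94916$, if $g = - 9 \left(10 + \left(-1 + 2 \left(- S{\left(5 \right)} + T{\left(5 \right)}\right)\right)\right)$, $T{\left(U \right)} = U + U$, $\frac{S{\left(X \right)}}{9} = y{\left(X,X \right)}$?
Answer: $-95501$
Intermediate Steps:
$S{\left(X \right)} = -18$ ($S{\left(X \right)} = 9 \left(-2\right) = -18$)
$T{\left(U \right)} = 2 U$
$g = -585$ ($g = - 9 \left(10 - \left(1 - 2 \left(\left(-1\right) \left(-18\right) + 2 \cdot 5\right)\right)\right) = - 9 \left(10 - \left(1 - 2 \left(18 + 10\right)\right)\right) = - 9 \left(10 + \left(-1 + 2 \cdot 28\right)\right) = - 9 \left(10 + \left(-1 + 56\right)\right) = - 9 \left(10 + 55\right) = \left(-9\right) 65 = -585$)
$g - 94916 = -585 - 94916 = -95501$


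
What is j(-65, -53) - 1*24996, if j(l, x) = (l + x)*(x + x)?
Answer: -12488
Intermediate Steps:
j(l, x) = 2*x*(l + x) (j(l, x) = (l + x)*(2*x) = 2*x*(l + x))
j(-65, -53) - 1*24996 = 2*(-53)*(-65 - 53) - 1*24996 = 2*(-53)*(-118) - 24996 = 12508 - 24996 = -12488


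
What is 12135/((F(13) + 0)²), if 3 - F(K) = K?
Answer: 2427/20 ≈ 121.35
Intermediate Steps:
F(K) = 3 - K
12135/((F(13) + 0)²) = 12135/(((3 - 1*13) + 0)²) = 12135/(((3 - 13) + 0)²) = 12135/((-10 + 0)²) = 12135/((-10)²) = 12135/100 = 12135*(1/100) = 2427/20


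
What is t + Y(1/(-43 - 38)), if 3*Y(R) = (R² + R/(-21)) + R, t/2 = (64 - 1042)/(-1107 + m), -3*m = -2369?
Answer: 28856839/4684554 ≈ 6.1600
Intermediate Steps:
m = 2369/3 (m = -⅓*(-2369) = 2369/3 ≈ 789.67)
t = 1467/238 (t = 2*((64 - 1042)/(-1107 + 2369/3)) = 2*(-978/(-952/3)) = 2*(-978*(-3/952)) = 2*(1467/476) = 1467/238 ≈ 6.1639)
Y(R) = R²/3 + 20*R/63 (Y(R) = ((R² + R/(-21)) + R)/3 = ((R² - R/21) + R)/3 = (R² + 20*R/21)/3 = R²/3 + 20*R/63)
t + Y(1/(-43 - 38)) = 1467/238 + (20 + 21/(-43 - 38))/(63*(-43 - 38)) = 1467/238 + (1/63)*(20 + 21/(-81))/(-81) = 1467/238 + (1/63)*(-1/81)*(20 + 21*(-1/81)) = 1467/238 + (1/63)*(-1/81)*(20 - 7/27) = 1467/238 + (1/63)*(-1/81)*(533/27) = 1467/238 - 533/137781 = 28856839/4684554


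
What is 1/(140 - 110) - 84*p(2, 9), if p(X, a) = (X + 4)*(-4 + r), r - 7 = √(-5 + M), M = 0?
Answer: -45359/30 - 504*I*√5 ≈ -1512.0 - 1127.0*I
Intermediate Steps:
r = 7 + I*√5 (r = 7 + √(-5 + 0) = 7 + √(-5) = 7 + I*√5 ≈ 7.0 + 2.2361*I)
p(X, a) = (3 + I*√5)*(4 + X) (p(X, a) = (X + 4)*(-4 + (7 + I*√5)) = (4 + X)*(3 + I*√5) = (3 + I*√5)*(4 + X))
1/(140 - 110) - 84*p(2, 9) = 1/(140 - 110) - 84*(12 + 3*2 + 4*I*√5 + I*2*√5) = 1/30 - 84*(12 + 6 + 4*I*√5 + 2*I*√5) = 1/30 - 84*(18 + 6*I*√5) = 1/30 + (-1512 - 504*I*√5) = -45359/30 - 504*I*√5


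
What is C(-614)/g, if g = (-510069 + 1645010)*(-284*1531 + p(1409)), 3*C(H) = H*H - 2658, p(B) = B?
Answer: -374338/1475633264085 ≈ -2.5368e-7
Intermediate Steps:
C(H) = -886 + H²/3 (C(H) = (H*H - 2658)/3 = (H² - 2658)/3 = (-2658 + H²)/3 = -886 + H²/3)
g = -491877754695 (g = (-510069 + 1645010)*(-284*1531 + 1409) = 1134941*(-434804 + 1409) = 1134941*(-433395) = -491877754695)
C(-614)/g = (-886 + (⅓)*(-614)²)/(-491877754695) = (-886 + (⅓)*376996)*(-1/491877754695) = (-886 + 376996/3)*(-1/491877754695) = (374338/3)*(-1/491877754695) = -374338/1475633264085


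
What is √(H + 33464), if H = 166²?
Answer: 6*√1695 ≈ 247.02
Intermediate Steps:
H = 27556
√(H + 33464) = √(27556 + 33464) = √61020 = 6*√1695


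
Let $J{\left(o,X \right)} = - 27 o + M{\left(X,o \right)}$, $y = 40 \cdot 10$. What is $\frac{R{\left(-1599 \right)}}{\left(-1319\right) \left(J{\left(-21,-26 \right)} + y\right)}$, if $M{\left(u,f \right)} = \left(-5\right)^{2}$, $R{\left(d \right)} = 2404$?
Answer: $- \frac{601}{327112} \approx -0.0018373$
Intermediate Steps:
$M{\left(u,f \right)} = 25$
$y = 400$
$J{\left(o,X \right)} = 25 - 27 o$ ($J{\left(o,X \right)} = - 27 o + 25 = 25 - 27 o$)
$\frac{R{\left(-1599 \right)}}{\left(-1319\right) \left(J{\left(-21,-26 \right)} + y\right)} = \frac{2404}{\left(-1319\right) \left(\left(25 - -567\right) + 400\right)} = \frac{2404}{\left(-1319\right) \left(\left(25 + 567\right) + 400\right)} = \frac{2404}{\left(-1319\right) \left(592 + 400\right)} = \frac{2404}{\left(-1319\right) 992} = \frac{2404}{-1308448} = 2404 \left(- \frac{1}{1308448}\right) = - \frac{601}{327112}$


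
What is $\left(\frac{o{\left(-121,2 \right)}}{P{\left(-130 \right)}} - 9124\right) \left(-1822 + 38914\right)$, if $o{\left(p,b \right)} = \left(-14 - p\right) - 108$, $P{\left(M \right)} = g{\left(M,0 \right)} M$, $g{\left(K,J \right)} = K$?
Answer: $- \frac{1429855808073}{4225} \approx -3.3843 \cdot 10^{8}$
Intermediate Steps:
$P{\left(M \right)} = M^{2}$ ($P{\left(M \right)} = M M = M^{2}$)
$o{\left(p,b \right)} = -122 - p$
$\left(\frac{o{\left(-121,2 \right)}}{P{\left(-130 \right)}} - 9124\right) \left(-1822 + 38914\right) = \left(\frac{-122 - -121}{\left(-130\right)^{2}} - 9124\right) \left(-1822 + 38914\right) = \left(\frac{-122 + 121}{16900} - 9124\right) 37092 = \left(\left(-1\right) \frac{1}{16900} - 9124\right) 37092 = \left(- \frac{1}{16900} - 9124\right) 37092 = \left(- \frac{154195601}{16900}\right) 37092 = - \frac{1429855808073}{4225}$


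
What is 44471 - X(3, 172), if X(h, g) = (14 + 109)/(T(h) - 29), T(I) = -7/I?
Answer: 4180643/94 ≈ 44475.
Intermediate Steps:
X(h, g) = 123/(-29 - 7/h) (X(h, g) = (14 + 109)/(-7/h - 29) = 123/(-29 - 7/h))
44471 - X(3, 172) = 44471 - (-123)*3/(7 + 29*3) = 44471 - (-123)*3/(7 + 87) = 44471 - (-123)*3/94 = 44471 - 1*(-369/94) = 44471 + 369/94 = 4180643/94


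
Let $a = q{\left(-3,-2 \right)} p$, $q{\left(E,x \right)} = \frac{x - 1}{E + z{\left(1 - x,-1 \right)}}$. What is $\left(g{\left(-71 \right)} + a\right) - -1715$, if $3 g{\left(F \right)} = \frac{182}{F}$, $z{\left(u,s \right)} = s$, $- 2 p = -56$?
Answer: $\frac{369586}{213} \approx 1735.1$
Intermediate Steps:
$p = 28$ ($p = \left(- \frac{1}{2}\right) \left(-56\right) = 28$)
$q{\left(E,x \right)} = \frac{-1 + x}{-1 + E}$ ($q{\left(E,x \right)} = \frac{x - 1}{E - 1} = \frac{-1 + x}{-1 + E}$)
$g{\left(F \right)} = \frac{182}{3 F}$ ($g{\left(F \right)} = \frac{182 \frac{1}{F}}{3} = \frac{182}{3 F}$)
$a = 21$ ($a = \frac{-1 - 2}{-1 - 3} \cdot 28 = \frac{1}{-4} \left(-3\right) 28 = \left(- \frac{1}{4}\right) \left(-3\right) 28 = \frac{3}{4} \cdot 28 = 21$)
$\left(g{\left(-71 \right)} + a\right) - -1715 = \left(\frac{182}{3 \left(-71\right)} + 21\right) - -1715 = \left(\frac{182}{3} \left(- \frac{1}{71}\right) + 21\right) + 1715 = \left(- \frac{182}{213} + 21\right) + 1715 = \frac{4291}{213} + 1715 = \frac{369586}{213}$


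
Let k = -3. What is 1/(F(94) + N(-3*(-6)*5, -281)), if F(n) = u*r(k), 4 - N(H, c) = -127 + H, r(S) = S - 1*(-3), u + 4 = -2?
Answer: 1/41 ≈ 0.024390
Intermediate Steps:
u = -6 (u = -4 - 2 = -6)
r(S) = 3 + S (r(S) = S + 3 = 3 + S)
N(H, c) = 131 - H (N(H, c) = 4 - (-127 + H) = 4 + (127 - H) = 131 - H)
F(n) = 0 (F(n) = -6*(3 - 3) = -6*0 = 0)
1/(F(94) + N(-3*(-6)*5, -281)) = 1/(0 + (131 - (-3*(-6))*5)) = 1/(0 + (131 - 18*5)) = 1/(0 + (131 - 1*90)) = 1/(0 + (131 - 90)) = 1/(0 + 41) = 1/41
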